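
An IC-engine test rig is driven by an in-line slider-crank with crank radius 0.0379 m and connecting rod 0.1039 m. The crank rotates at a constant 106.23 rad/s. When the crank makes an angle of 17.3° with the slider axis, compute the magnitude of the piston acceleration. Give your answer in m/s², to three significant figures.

539

ω = 106.2 rad/s
x(θ) = r cosθ + √(L² − r² sin²θ); with ω constant, a = ω²·d²x/dθ².
d²x/dθ² = −r cosθ − r²(cos2θ)/√u − r⁴ sin²2θ/(4u^{3/2}),  u = L² − r² sin²θ = 0.0106682 m².
Substituting r = 0.0379 m, L = 0.1039 m, θ = 17.3°: d²x/dθ² = -0.047784 m.
a = ω²·d²x/dθ² = (106.2)²·(-0.047784) = -539.23 m/s²;  |a| = 539.23 m/s².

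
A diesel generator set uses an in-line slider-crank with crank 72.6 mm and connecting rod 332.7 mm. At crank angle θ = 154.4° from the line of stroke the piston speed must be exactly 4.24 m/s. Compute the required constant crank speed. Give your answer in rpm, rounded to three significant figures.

For an in-line slider-crank, |v_piston| = rω|sinθ|·[1 + r cosθ/√(L² − r² sin²θ)].
With r = 0.0726 m, L = 0.3327 m, θ = 154.4°: the bracketed kinematic factor |dx/dθ| = 0.025169 m.
ω = v/|dx/dθ| = 4.24/0.025169 = 168.46 rad/s.
N = 60ω/(2π) = 1608.7 rpm.

1610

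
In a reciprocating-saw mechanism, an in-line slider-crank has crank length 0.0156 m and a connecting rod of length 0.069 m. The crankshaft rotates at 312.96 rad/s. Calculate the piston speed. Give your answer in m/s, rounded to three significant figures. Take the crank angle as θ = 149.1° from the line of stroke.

2.02

ω = 313 rad/s
For an in-line slider-crank, x = r cosθ + √(L² − r² sin²θ), so v = −rω sinθ·[1 + r cosθ/√(L² − r² sin²θ)].
With r = 0.0156 m, L = 0.069 m, θ = 149.1°: √(L² − r² sin²θ) = 0.068533 m.
v = −0.0156·313·0.51354·[1 + 0.0156·-0.85806/0.068533] = -2.0175 m/s.
|v| = 2.0175 m/s.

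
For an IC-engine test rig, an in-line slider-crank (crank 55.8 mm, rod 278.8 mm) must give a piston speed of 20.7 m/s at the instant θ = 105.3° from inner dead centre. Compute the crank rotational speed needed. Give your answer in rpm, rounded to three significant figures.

3880

For an in-line slider-crank, |v_piston| = rω|sinθ|·[1 + r cosθ/√(L² − r² sin²θ)].
With r = 0.0558 m, L = 0.2788 m, θ = 105.3°: the bracketed kinematic factor |dx/dθ| = 0.050925 m.
ω = v/|dx/dθ| = 20.7/0.050925 = 406.48 rad/s.
N = 60ω/(2π) = 3881.6 rpm.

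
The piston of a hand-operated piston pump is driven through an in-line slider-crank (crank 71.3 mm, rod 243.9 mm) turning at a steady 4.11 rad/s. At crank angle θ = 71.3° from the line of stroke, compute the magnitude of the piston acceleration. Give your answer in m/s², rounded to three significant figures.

0.0982

ω = 4.11 rad/s
x(θ) = r cosθ + √(L² − r² sin²θ); with ω constant, a = ω²·d²x/dθ².
d²x/dθ² = −r cosθ − r²(cos2θ)/√u − r⁴ sin²2θ/(4u^{3/2}),  u = L² − r² sin²θ = 0.0549261 m².
Substituting r = 0.0713 m, L = 0.2439 m, θ = 71.3°: d²x/dθ² = -0.0058128 m.
a = ω²·d²x/dθ² = (4.11)²·(-0.0058128) = -0.098191 m/s²;  |a| = 0.098191 m/s².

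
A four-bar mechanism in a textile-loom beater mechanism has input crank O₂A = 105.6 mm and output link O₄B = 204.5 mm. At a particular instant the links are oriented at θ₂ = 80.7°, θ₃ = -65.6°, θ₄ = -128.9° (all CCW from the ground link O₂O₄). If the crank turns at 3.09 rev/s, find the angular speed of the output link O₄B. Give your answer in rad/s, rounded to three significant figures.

ω₂ = 19.42 rad/s (from 3.09 rev/s).
Differentiating the loop-closure r₂e^{iθ₂}+r₃e^{iθ₃}=r₁+r₄e^{iθ₄} gives r₂ω₂e^{iθ₂}+r₃ω₃e^{iθ₃}=r₄ω₄e^{iθ₄}.
Eliminating the other unknown: ω₄ = r₂ω₂ sin(θ₂−θ₃) / [r₄ sin(θ₄−θ₃)].
Numerator sine = +0.55484; denominator sine = -0.89337.
Result = 0.1056·19.42·(+0.55484) / (0.2045·(-0.89337)) = -6.2266 rad/s; magnitude 6.2266 rad/s.

6.23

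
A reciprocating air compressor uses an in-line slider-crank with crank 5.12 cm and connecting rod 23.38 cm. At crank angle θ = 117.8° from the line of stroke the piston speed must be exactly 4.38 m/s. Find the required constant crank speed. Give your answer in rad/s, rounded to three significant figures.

108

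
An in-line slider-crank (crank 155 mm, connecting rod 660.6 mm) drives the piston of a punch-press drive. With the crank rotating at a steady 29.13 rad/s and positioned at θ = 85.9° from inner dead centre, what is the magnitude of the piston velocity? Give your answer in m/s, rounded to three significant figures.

ω = 29.13 rad/s
For an in-line slider-crank, x = r cosθ + √(L² − r² sin²θ), so v = −rω sinθ·[1 + r cosθ/√(L² − r² sin²θ)].
With r = 0.155 m, L = 0.6606 m, θ = 85.9°: √(L² − r² sin²θ) = 0.64225 m.
v = −0.155·29.13·0.99744·[1 + 0.155·0.07150/0.64225] = -4.5813 m/s.
|v| = 4.5813 m/s.

4.58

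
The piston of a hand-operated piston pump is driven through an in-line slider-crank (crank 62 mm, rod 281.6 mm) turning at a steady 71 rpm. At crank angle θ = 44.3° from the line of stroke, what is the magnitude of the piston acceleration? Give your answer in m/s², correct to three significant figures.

ω = 2π·71/60 = 7.435 rad/s
x(θ) = r cosθ + √(L² − r² sin²θ); with ω constant, a = ω²·d²x/dθ².
d²x/dθ² = −r cosθ − r²(cos2θ)/√u − r⁴ sin²2θ/(4u^{3/2}),  u = L² − r² sin²θ = 0.0774235 m².
Substituting r = 0.062 m, L = 0.2816 m, θ = 44.3°: d²x/dθ² = -0.044882 m.
a = ω²·d²x/dθ² = (7.435)²·(-0.044882) = -2.4811 m/s²;  |a| = 2.4811 m/s².

2.48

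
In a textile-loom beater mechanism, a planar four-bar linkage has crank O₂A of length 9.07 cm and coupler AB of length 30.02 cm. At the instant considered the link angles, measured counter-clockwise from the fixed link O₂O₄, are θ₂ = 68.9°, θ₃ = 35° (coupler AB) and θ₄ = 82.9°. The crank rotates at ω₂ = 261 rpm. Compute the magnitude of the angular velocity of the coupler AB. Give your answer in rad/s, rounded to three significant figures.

2.69

ω₂ = 27.33 rad/s (from 261 rpm).
Differentiating the loop-closure r₂e^{iθ₂}+r₃e^{iθ₃}=r₁+r₄e^{iθ₄} gives r₂ω₂e^{iθ₂}+r₃ω₃e^{iθ₃}=r₄ω₄e^{iθ₄}.
Eliminating the other unknown: ω₃ = r₂ω₂ sin(θ₄−θ₂) / [r₃ sin(θ₃−θ₄)].
Numerator sine = +0.24192; denominator sine = -0.74198.
Result = 0.0907·27.33·(+0.24192) / (0.3002·(-0.74198)) = -2.6925 rad/s; magnitude 2.6925 rad/s.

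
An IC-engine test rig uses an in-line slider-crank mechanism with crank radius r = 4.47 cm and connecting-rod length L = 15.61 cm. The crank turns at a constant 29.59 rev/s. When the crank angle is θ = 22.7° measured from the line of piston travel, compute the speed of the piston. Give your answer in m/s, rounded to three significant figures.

ω = 2π·29.6 = 185.9 rad/s
For an in-line slider-crank, x = r cosθ + √(L² − r² sin²θ), so v = −rω sinθ·[1 + r cosθ/√(L² − r² sin²θ)].
With r = 0.0447 m, L = 0.1561 m, θ = 22.7°: √(L² − r² sin²θ) = 0.15514 m.
v = −0.0447·185.9·0.38591·[1 + 0.0447·0.92254/0.15514] = -4.0596 m/s.
|v| = 4.0596 m/s.

4.06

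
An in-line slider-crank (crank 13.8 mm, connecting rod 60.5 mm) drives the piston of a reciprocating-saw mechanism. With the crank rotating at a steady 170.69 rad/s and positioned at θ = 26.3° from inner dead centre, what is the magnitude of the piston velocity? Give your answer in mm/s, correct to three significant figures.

1260

ω = 170.7 rad/s
For an in-line slider-crank, x = r cosθ + √(L² − r² sin²θ), so v = −rω sinθ·[1 + r cosθ/√(L² − r² sin²θ)].
With r = 0.0138 m, L = 0.0605 m, θ = 26.3°: √(L² − r² sin²θ) = 0.06019 m.
v = −0.0138·170.7·0.44307·[1 + 0.0138·0.89649/0.06019] = -1.2582 m/s.
|v| = 1.2582 m/s = 1258.2 mm/s.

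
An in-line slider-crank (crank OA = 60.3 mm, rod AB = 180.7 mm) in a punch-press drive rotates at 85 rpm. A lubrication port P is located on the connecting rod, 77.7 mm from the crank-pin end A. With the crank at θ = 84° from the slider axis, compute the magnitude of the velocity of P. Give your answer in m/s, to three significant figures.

0.543

ω = 8.901 rad/s.  Crank-pin speed |V_A| = rω = 0.53674 m/s, perpendicular to OA.
Rod angle: sinφ = −(r/L) sinθ ⇒ φ = -19.383°; ω_rod = −rω cosθ/√(L²−r²sin²θ) = -0.32914 rad/s.
V_P = V_A + ω_rod × AP, with AP = 0.0777 m along the rod.
Components: V_Px = −rω sinθ − a·ω_rod·sinφ = -0.54229 m/s;  V_Py = rω cosθ + a·ω_rod·cosφ = +0.03198 m/s.
|V_P| = √(V_Px² + V_Py²) = 0.54323 m/s.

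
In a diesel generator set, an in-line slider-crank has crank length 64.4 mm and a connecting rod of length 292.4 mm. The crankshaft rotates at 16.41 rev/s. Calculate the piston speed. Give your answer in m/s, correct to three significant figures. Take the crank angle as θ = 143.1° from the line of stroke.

ω = 2π·16.4 = 103.1 rad/s
For an in-line slider-crank, x = r cosθ + √(L² − r² sin²θ), so v = −rω sinθ·[1 + r cosθ/√(L² − r² sin²θ)].
With r = 0.0644 m, L = 0.2924 m, θ = 143.1°: √(L² − r² sin²θ) = 0.28983 m.
v = −0.0644·103.1·0.60042·[1 + 0.0644·-0.79968/0.28983] = -3.2784 m/s.
|v| = 3.2784 m/s.

3.28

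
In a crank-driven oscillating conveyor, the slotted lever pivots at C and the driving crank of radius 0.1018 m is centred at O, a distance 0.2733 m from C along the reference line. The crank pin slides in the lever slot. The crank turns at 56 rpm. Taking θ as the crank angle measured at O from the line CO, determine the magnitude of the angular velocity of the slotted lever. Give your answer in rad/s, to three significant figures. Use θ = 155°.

2.52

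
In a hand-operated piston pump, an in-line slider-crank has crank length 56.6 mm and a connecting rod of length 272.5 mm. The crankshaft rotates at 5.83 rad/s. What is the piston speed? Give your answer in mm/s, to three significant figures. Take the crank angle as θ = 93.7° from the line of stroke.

ω = 5.83 rad/s
For an in-line slider-crank, x = r cosθ + √(L² − r² sin²θ), so v = −rω sinθ·[1 + r cosθ/√(L² − r² sin²θ)].
With r = 0.0566 m, L = 0.2725 m, θ = 93.7°: √(L² − r² sin²θ) = 0.26658 m.
v = −0.0566·5.83·0.99792·[1 + 0.0566·-0.06453/0.26658] = -0.32478 m/s.
|v| = 0.32478 m/s = 324.78 mm/s.

325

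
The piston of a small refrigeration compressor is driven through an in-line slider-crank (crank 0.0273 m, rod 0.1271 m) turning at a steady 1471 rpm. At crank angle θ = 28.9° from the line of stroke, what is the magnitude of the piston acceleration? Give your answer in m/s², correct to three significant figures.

ω = 2π·1471/60 = 154 rad/s
x(θ) = r cosθ + √(L² − r² sin²θ); with ω constant, a = ω²·d²x/dθ².
d²x/dθ² = −r cosθ − r²(cos2θ)/√u − r⁴ sin²2θ/(4u^{3/2}),  u = L² − r² sin²θ = 0.0159803 m².
Substituting r = 0.0273 m, L = 0.1271 m, θ = 28.9°: d²x/dθ² = -0.027091 m.
a = ω²·d²x/dθ² = (154)²·(-0.027091) = -642.85 m/s²;  |a| = 642.85 m/s².

643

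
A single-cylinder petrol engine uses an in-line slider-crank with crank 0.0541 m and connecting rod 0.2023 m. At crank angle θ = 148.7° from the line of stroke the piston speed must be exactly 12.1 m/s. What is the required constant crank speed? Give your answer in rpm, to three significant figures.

5340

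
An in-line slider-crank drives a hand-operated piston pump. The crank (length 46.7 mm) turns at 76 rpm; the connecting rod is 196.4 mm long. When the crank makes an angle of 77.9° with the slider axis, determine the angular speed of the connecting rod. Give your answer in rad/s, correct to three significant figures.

ω = 7.959 rad/s (converted from 76 rpm).
The rod makes angle φ with the slider axis where L sinφ = r sinθ; differentiating, L cosφ·φ̇ = r ω cosθ.
L cosφ = √(L² − r² sin²θ) = 0.19102 m.
|ω_rod| = r ω |cosθ| / √(L² − r² sin²θ) = 0.0467·7.959·0.20962/0.19102 = 0.40786 rad/s.

0.408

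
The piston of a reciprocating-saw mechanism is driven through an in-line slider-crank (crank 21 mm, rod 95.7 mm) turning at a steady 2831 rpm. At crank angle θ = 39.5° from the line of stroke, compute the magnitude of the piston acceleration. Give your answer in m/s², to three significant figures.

ω = 2π·2831/60 = 296.5 rad/s
x(θ) = r cosθ + √(L² − r² sin²θ); with ω constant, a = ω²·d²x/dθ².
d²x/dθ² = −r cosθ − r²(cos2θ)/√u − r⁴ sin²2θ/(4u^{3/2}),  u = L² − r² sin²θ = 0.00898006 m².
Substituting r = 0.021 m, L = 0.0957 m, θ = 39.5°: d²x/dθ² = -0.017147 m.
a = ω²·d²x/dθ² = (296.5)²·(-0.017147) = -1507.1 m/s²;  |a| = 1507.1 m/s².

1510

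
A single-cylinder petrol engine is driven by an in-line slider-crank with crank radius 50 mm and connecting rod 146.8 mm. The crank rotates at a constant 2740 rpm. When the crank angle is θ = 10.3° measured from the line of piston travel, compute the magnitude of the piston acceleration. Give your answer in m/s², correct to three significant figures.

5370

ω = 2π·2740/60 = 286.9 rad/s
x(θ) = r cosθ + √(L² − r² sin²θ); with ω constant, a = ω²·d²x/dθ².
d²x/dθ² = −r cosθ − r²(cos2θ)/√u − r⁴ sin²2θ/(4u^{3/2}),  u = L² − r² sin²θ = 0.0214703 m².
Substituting r = 0.05 m, L = 0.1468 m, θ = 10.3°: d²x/dθ² = -0.065226 m.
a = ω²·d²x/dθ² = (286.9)²·(-0.065226) = -5370.1 m/s²;  |a| = 5370.1 m/s².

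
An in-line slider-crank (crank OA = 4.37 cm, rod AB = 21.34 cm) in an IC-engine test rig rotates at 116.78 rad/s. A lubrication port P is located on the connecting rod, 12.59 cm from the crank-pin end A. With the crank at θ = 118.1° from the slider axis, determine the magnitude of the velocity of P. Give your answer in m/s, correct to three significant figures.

4.35

ω = 116.8 rad/s.  Crank-pin speed |V_A| = rω = 5.1033 m/s, perpendicular to OA.
Rod angle: sinφ = −(r/L) sinθ ⇒ φ = -10.407°; ω_rod = −rω cosθ/√(L²−r²sin²θ) = +11.452 rad/s.
V_P = V_A + ω_rod × AP, with AP = 0.1259 m along the rod.
Components: V_Px = −rω sinθ − a·ω_rod·sinφ = -4.2413 m/s;  V_Py = rω cosθ + a·ω_rod·cosφ = -0.98559 m/s.
|V_P| = √(V_Px² + V_Py²) = 4.3543 m/s.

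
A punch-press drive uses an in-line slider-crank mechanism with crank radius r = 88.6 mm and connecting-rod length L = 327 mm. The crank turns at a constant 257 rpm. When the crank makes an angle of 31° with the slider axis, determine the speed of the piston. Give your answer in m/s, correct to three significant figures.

ω = 2π·257/60 = 26.91 rad/s
For an in-line slider-crank, x = r cosθ + √(L² − r² sin²θ), so v = −rω sinθ·[1 + r cosθ/√(L² − r² sin²θ)].
With r = 0.0886 m, L = 0.327 m, θ = 31°: √(L² − r² sin²θ) = 0.3238 m.
v = −0.0886·26.91·0.51504·[1 + 0.0886·0.85717/0.3238] = -1.5161 m/s.
|v| = 1.5161 m/s.

1.52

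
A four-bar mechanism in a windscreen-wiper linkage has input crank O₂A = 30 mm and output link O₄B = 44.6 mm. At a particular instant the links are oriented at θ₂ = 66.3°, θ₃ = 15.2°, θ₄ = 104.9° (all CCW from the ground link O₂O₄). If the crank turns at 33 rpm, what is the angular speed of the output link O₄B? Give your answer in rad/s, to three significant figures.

1.81

ω₂ = 3.456 rad/s (from 33 rpm).
Differentiating the loop-closure r₂e^{iθ₂}+r₃e^{iθ₃}=r₁+r₄e^{iθ₄} gives r₂ω₂e^{iθ₂}+r₃ω₃e^{iθ₃}=r₄ω₄e^{iθ₄}.
Eliminating the other unknown: ω₄ = r₂ω₂ sin(θ₂−θ₃) / [r₄ sin(θ₄−θ₃)].
Numerator sine = +0.77824; denominator sine = +0.99999.
Result = 0.03·3.456·(+0.77824) / (0.0446·(+0.99999)) = +1.809 rad/s; magnitude 1.809 rad/s.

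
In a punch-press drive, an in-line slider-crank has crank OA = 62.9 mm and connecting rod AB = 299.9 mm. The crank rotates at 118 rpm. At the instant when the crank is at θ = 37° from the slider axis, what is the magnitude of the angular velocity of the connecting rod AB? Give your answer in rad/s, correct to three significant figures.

2.09

ω = 12.36 rad/s (converted from 118 rpm).
The rod makes angle φ with the slider axis where L sinφ = r sinθ; differentiating, L cosφ·φ̇ = r ω cosθ.
L cosφ = √(L² − r² sin²θ) = 0.2975 m.
|ω_rod| = r ω |cosθ| / √(L² − r² sin²θ) = 0.0629·12.36·0.79864/0.2975 = 2.0865 rad/s.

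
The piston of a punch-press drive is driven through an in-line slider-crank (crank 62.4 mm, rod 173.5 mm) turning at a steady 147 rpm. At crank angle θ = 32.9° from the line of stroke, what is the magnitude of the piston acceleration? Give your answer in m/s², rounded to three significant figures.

ω = 2π·147/60 = 15.39 rad/s
x(θ) = r cosθ + √(L² − r² sin²θ); with ω constant, a = ω²·d²x/dθ².
d²x/dθ² = −r cosθ − r²(cos2θ)/√u − r⁴ sin²2θ/(4u^{3/2}),  u = L² − r² sin²θ = 0.0289534 m².
Substituting r = 0.0624 m, L = 0.1735 m, θ = 32.9°: d²x/dθ² = -0.062413 m.
a = ω²·d²x/dθ² = (15.39)²·(-0.062413) = -14.79 m/s²;  |a| = 14.79 m/s².

14.8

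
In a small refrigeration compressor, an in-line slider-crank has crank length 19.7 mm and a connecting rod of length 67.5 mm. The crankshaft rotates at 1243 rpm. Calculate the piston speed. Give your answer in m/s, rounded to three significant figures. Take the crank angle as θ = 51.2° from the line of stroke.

2.37

ω = 2π·1243/60 = 130.2 rad/s
For an in-line slider-crank, x = r cosθ + √(L² − r² sin²θ), so v = −rω sinθ·[1 + r cosθ/√(L² − r² sin²θ)].
With r = 0.0197 m, L = 0.0675 m, θ = 51.2°: √(L² − r² sin²θ) = 0.065731 m.
v = −0.0197·130.2·0.77934·[1 + 0.0197·0.62660/0.065731] = -2.3737 m/s.
|v| = 2.3737 m/s.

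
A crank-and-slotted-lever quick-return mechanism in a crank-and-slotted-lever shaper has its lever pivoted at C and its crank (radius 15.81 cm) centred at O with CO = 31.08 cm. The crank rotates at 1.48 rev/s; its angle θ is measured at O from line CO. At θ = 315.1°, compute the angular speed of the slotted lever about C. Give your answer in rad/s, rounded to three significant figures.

ω = 9.299 rad/s (from 1.48 rev/s).
Crank pin A relative to C: A = (d + r cosθ, r sinθ); lever angle φ = atan2(r sinθ, d + r cosθ).
Differentiating tanφ: φ̇ = rω(d cosθ + r)/(d² + r² + 2dr cosθ).
d² + r² + 2dr cosθ = |CA|² = 0.191204 m²;  d cosθ + r = +0.37825 m.
|ω_lever| = |0.1581·9.299·+0.37825| / 0.191204 = 2.9084 rad/s.

2.91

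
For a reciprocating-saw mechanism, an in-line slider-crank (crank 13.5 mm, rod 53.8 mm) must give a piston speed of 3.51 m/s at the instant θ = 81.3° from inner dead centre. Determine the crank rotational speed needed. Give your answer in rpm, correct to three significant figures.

2420

For an in-line slider-crank, |v_piston| = rω|sinθ|·[1 + r cosθ/√(L² − r² sin²θ)].
With r = 0.0135 m, L = 0.0538 m, θ = 81.3°: the bracketed kinematic factor |dx/dθ| = 0.013868 m.
ω = v/|dx/dθ| = 3.51/0.013868 = 253.11 rad/s.
N = 60ω/(2π) = 2417 rpm.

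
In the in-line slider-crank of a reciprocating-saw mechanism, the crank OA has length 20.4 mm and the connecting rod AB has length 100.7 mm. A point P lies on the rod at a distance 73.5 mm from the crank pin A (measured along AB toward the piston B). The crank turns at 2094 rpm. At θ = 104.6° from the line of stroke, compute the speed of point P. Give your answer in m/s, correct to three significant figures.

4.18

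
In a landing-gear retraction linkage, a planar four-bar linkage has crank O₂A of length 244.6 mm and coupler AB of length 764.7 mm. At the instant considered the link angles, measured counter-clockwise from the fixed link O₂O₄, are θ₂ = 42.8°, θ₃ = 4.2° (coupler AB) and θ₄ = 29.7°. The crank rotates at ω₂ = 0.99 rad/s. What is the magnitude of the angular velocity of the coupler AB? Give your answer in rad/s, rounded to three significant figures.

ω₂ = 0.99 rad/s
Differentiating the loop-closure r₂e^{iθ₂}+r₃e^{iθ₃}=r₁+r₄e^{iθ₄} gives r₂ω₂e^{iθ₂}+r₃ω₃e^{iθ₃}=r₄ω₄e^{iθ₄}.
Eliminating the other unknown: ω₃ = r₂ω₂ sin(θ₄−θ₂) / [r₃ sin(θ₃−θ₄)].
Numerator sine = -0.22665; denominator sine = -0.43051.
Result = 0.2446·0.99·(-0.22665) / (0.7647·(-0.43051)) = +0.16671 rad/s; magnitude 0.16671 rad/s.

0.167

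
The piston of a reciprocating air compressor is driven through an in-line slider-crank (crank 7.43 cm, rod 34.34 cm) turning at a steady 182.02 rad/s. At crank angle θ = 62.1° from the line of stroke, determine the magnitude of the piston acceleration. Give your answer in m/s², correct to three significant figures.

851

ω = 182 rad/s
x(θ) = r cosθ + √(L² − r² sin²θ); with ω constant, a = ω²·d²x/dθ².
d²x/dθ² = −r cosθ − r²(cos2θ)/√u − r⁴ sin²2θ/(4u^{3/2}),  u = L² − r² sin²θ = 0.113612 m².
Substituting r = 0.0743 m, L = 0.3434 m, θ = 62.1°: d²x/dθ² = -0.025697 m.
a = ω²·d²x/dθ² = (182)²·(-0.025697) = -851.39 m/s²;  |a| = 851.39 m/s².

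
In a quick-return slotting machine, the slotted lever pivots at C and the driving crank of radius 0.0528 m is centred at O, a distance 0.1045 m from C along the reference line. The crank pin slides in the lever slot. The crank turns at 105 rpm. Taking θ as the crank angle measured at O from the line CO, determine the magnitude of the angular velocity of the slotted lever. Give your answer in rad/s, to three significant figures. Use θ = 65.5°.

3.05

ω = 11 rad/s (from 105 rpm).
Crank pin A relative to C: A = (d + r cosθ, r sinθ); lever angle φ = atan2(r sinθ, d + r cosθ).
Differentiating tanφ: φ̇ = rω(d cosθ + r)/(d² + r² + 2dr cosθ).
d² + r² + 2dr cosθ = |CA|² = 0.0182843 m²;  d cosθ + r = +0.096135 m.
|ω_lever| = |0.0528·11·+0.096135| / 0.0182843 = 3.0525 rad/s.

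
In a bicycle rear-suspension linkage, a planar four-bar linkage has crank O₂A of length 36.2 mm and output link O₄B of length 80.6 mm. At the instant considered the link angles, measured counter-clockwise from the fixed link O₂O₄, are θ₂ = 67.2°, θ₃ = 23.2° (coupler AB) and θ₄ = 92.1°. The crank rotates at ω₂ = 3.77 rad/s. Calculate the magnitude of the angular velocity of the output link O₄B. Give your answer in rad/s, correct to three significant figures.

1.26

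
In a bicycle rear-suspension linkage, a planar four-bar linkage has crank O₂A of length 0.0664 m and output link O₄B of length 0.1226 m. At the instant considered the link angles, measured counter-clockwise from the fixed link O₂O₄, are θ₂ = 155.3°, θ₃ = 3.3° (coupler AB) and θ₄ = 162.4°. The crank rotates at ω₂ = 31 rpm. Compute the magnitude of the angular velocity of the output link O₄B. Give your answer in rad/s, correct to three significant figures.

2.31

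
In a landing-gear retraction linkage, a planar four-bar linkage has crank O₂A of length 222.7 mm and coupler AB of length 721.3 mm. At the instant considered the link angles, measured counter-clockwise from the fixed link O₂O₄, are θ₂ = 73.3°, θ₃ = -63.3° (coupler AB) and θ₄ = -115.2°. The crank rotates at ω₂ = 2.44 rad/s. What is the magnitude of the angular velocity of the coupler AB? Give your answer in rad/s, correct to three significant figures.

ω₂ = 2.44 rad/s
Differentiating the loop-closure r₂e^{iθ₂}+r₃e^{iθ₃}=r₁+r₄e^{iθ₄} gives r₂ω₂e^{iθ₂}+r₃ω₃e^{iθ₃}=r₄ω₄e^{iθ₄}.
Eliminating the other unknown: ω₃ = r₂ω₂ sin(θ₄−θ₂) / [r₃ sin(θ₃−θ₄)].
Numerator sine = +0.14781; denominator sine = +0.78694.
Result = 0.2227·2.44·(+0.14781) / (0.7213·(+0.78694)) = +0.1415 rad/s; magnitude 0.1415 rad/s.

0.142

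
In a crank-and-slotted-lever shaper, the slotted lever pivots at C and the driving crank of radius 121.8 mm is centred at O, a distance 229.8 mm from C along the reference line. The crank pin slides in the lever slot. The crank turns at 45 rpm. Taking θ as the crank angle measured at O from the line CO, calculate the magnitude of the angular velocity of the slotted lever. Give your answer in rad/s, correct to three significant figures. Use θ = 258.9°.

0.783

ω = 4.712 rad/s (from 45 rpm).
Crank pin A relative to C: A = (d + r cosθ, r sinθ); lever angle φ = atan2(r sinθ, d + r cosθ).
Differentiating tanφ: φ̇ = rω(d cosθ + r)/(d² + r² + 2dr cosθ).
d² + r² + 2dr cosθ = |CA|² = 0.056866 m²;  d cosθ + r = +0.077558 m.
|ω_lever| = |0.1218·4.712·+0.077558| / 0.056866 = 0.78282 rad/s.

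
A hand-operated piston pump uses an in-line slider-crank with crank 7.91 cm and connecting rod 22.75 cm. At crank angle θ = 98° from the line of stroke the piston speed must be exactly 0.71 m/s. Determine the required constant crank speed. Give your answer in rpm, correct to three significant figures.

91.3

For an in-line slider-crank, |v_piston| = rω|sinθ|·[1 + r cosθ/√(L² − r² sin²θ)].
With r = 0.0791 m, L = 0.2275 m, θ = 98°: the bracketed kinematic factor |dx/dθ| = 0.074293 m.
ω = v/|dx/dθ| = 0.71/0.074293 = 9.5568 rad/s.
N = 60ω/(2π) = 91.26 rpm.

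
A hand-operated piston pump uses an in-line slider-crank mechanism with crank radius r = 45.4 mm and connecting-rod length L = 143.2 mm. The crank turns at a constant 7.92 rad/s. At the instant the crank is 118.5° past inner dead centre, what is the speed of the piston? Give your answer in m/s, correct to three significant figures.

ω = 7.92 rad/s
For an in-line slider-crank, x = r cosθ + √(L² − r² sin²θ), so v = −rω sinθ·[1 + r cosθ/√(L² − r² sin²θ)].
With r = 0.0454 m, L = 0.1432 m, θ = 118.5°: √(L² − r² sin²θ) = 0.13753 m.
v = −0.0454·7.92·0.87882·[1 + 0.0454·-0.47716/0.13753] = -0.26622 m/s.
|v| = 0.26622 m/s.

0.266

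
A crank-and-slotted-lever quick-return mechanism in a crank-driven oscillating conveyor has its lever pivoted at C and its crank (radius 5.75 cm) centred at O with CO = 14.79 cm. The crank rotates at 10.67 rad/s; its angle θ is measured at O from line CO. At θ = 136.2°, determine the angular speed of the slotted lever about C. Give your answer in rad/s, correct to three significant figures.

2.34

ω = 10.67 rad/s
Crank pin A relative to C: A = (d + r cosθ, r sinθ); lever angle φ = atan2(r sinθ, d + r cosθ).
Differentiating tanφ: φ̇ = rω(d cosθ + r)/(d² + r² + 2dr cosθ).
d² + r² + 2dr cosθ = |CA|² = 0.0129046 m²;  d cosθ + r = -0.049248 m.
|ω_lever| = |0.0575·10.67·-0.049248| / 0.0129046 = 2.3414 rad/s.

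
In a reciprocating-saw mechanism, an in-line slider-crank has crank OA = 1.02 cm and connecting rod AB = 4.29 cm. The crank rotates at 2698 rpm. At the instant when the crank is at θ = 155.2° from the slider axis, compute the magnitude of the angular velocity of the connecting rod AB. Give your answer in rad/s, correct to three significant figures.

61.3

ω = 282.5 rad/s (converted from 2698 rpm).
The rod makes angle φ with the slider axis where L sinφ = r sinθ; differentiating, L cosφ·φ̇ = r ω cosθ.
L cosφ = √(L² − r² sin²θ) = 0.042686 m.
|ω_rod| = r ω |cosθ| / √(L² − r² sin²θ) = 0.0102·282.5·0.90778/0.042686 = 61.286 rad/s.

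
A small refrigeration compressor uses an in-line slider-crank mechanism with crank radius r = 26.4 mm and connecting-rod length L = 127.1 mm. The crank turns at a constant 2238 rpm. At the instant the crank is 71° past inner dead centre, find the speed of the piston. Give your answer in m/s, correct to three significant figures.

6.25

ω = 2π·2238/60 = 234.4 rad/s
For an in-line slider-crank, x = r cosθ + √(L² − r² sin²θ), so v = −rω sinθ·[1 + r cosθ/√(L² − r² sin²θ)].
With r = 0.0264 m, L = 0.1271 m, θ = 71°: √(L² − r² sin²θ) = 0.12462 m.
v = −0.0264·234.4·0.94552·[1 + 0.0264·0.32557/0.12462] = -6.2536 m/s.
|v| = 6.2536 m/s.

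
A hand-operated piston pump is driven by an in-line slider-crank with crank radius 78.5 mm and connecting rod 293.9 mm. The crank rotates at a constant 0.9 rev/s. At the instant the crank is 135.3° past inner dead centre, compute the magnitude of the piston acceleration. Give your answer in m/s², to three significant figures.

ω = 2π·0.9 = 5.655 rad/s
x(θ) = r cosθ + √(L² − r² sin²θ); with ω constant, a = ω²·d²x/dθ².
d²x/dθ² = −r cosθ − r²(cos2θ)/√u − r⁴ sin²2θ/(4u^{3/2}),  u = L² − r² sin²θ = 0.0833283 m².
Substituting r = 0.0785 m, L = 0.2939 m, θ = 135.3°: d²x/dθ² = +0.05518 m.
a = ω²·d²x/dθ² = (5.655)²·(+0.05518) = +1.7645 m/s²;  |a| = 1.7645 m/s².

1.76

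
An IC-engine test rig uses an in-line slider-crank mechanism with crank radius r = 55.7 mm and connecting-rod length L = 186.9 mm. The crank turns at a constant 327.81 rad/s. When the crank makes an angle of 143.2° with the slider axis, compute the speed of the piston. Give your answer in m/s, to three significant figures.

8.28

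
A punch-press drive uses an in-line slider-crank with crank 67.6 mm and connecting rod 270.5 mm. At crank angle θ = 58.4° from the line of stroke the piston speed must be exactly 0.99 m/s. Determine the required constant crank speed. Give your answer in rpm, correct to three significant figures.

145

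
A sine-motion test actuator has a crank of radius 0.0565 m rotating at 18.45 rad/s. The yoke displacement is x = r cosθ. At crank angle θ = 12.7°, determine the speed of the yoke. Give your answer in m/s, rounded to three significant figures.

ω = 18.45 rad/s
x = r cosθ ⇒ ẋ = −rω sinθ.
|v| = rω|sinθ| = 0.0565·18.45·|sin 12.7°| = 0.22917 m/s.

0.229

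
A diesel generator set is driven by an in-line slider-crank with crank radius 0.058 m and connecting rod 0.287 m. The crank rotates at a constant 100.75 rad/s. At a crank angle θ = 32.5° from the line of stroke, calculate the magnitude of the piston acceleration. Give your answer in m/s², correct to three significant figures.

548

ω = 100.8 rad/s
x(θ) = r cosθ + √(L² − r² sin²θ); with ω constant, a = ω²·d²x/dθ².
d²x/dθ² = −r cosθ − r²(cos2θ)/√u − r⁴ sin²2θ/(4u^{3/2}),  u = L² − r² sin²θ = 0.0813978 m².
Substituting r = 0.058 m, L = 0.287 m, θ = 32.5°: d²x/dθ² = -0.054 m.
a = ω²·d²x/dθ² = (100.8)²·(-0.054) = -548.13 m/s²;  |a| = 548.13 m/s².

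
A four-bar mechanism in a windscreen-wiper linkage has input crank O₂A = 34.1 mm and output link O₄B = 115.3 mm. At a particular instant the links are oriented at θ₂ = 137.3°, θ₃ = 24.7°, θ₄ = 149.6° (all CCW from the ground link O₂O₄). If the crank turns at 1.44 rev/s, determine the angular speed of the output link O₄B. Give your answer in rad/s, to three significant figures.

ω₂ = 9.048 rad/s (from 1.44 rev/s).
Differentiating the loop-closure r₂e^{iθ₂}+r₃e^{iθ₃}=r₁+r₄e^{iθ₄} gives r₂ω₂e^{iθ₂}+r₃ω₃e^{iθ₃}=r₄ω₄e^{iθ₄}.
Eliminating the other unknown: ω₄ = r₂ω₂ sin(θ₂−θ₃) / [r₄ sin(θ₄−θ₃)].
Numerator sine = +0.92321; denominator sine = +0.82015.
Result = 0.0341·9.048·(+0.92321) / (0.1153·(+0.82015)) = +3.0121 rad/s; magnitude 3.0121 rad/s.

3.01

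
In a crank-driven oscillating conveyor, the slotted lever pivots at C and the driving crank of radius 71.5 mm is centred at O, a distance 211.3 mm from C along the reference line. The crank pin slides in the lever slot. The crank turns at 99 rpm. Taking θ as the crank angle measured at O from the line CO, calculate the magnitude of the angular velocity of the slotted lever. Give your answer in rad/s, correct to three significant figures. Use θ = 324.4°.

ω = 10.37 rad/s (from 99 rpm).
Crank pin A relative to C: A = (d + r cosθ, r sinθ); lever angle φ = atan2(r sinθ, d + r cosθ).
Differentiating tanφ: φ̇ = rω(d cosθ + r)/(d² + r² + 2dr cosθ).
d² + r² + 2dr cosθ = |CA|² = 0.0743285 m²;  d cosθ + r = +0.24331 m.
|ω_lever| = |0.0715·10.37·+0.24331| / 0.0743285 = 2.4264 rad/s.

2.43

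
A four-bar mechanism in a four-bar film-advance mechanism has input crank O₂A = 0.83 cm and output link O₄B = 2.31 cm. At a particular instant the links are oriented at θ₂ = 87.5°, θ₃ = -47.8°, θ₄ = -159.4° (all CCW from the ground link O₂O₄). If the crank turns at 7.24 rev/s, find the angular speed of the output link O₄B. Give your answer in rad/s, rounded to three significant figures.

12.4

ω₂ = 45.49 rad/s (from 7.24 rev/s).
Differentiating the loop-closure r₂e^{iθ₂}+r₃e^{iθ₃}=r₁+r₄e^{iθ₄} gives r₂ω₂e^{iθ₂}+r₃ω₃e^{iθ₃}=r₄ω₄e^{iθ₄}.
Eliminating the other unknown: ω₄ = r₂ω₂ sin(θ₂−θ₃) / [r₄ sin(θ₄−θ₃)].
Numerator sine = +0.70339; denominator sine = -0.92978.
Result = 0.0083·45.49·(+0.70339) / (0.0231·(-0.92978)) = -12.365 rad/s; magnitude 12.365 rad/s.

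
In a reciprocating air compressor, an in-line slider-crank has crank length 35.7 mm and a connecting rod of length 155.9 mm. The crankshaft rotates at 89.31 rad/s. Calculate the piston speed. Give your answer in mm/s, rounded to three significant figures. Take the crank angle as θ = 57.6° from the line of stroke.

3030

ω = 89.31 rad/s
For an in-line slider-crank, x = r cosθ + √(L² − r² sin²θ), so v = −rω sinθ·[1 + r cosθ/√(L² − r² sin²θ)].
With r = 0.0357 m, L = 0.1559 m, θ = 57.6°: √(L² − r² sin²θ) = 0.15296 m.
v = −0.0357·89.31·0.84433·[1 + 0.0357·0.53583/0.15296] = -3.0287 m/s.
|v| = 3.0287 m/s = 3028.7 mm/s.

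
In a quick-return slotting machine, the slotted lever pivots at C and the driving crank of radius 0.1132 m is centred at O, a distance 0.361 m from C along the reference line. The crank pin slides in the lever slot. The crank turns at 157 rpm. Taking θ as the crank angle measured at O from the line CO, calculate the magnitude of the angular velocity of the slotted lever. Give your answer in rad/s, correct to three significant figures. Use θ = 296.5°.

ω = 16.44 rad/s (from 157 rpm).
Crank pin A relative to C: A = (d + r cosθ, r sinθ); lever angle φ = atan2(r sinθ, d + r cosθ).
Differentiating tanφ: φ̇ = rω(d cosθ + r)/(d² + r² + 2dr cosθ).
d² + r² + 2dr cosθ = |CA|² = 0.179603 m²;  d cosθ + r = +0.27428 m.
|ω_lever| = |0.1132·16.44·+0.27428| / 0.179603 = 2.8422 rad/s.

2.84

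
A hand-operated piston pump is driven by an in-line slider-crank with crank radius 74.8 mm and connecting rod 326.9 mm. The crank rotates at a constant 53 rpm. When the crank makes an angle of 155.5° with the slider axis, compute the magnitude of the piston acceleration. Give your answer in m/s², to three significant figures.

1.75

ω = 2π·53/60 = 5.55 rad/s
x(θ) = r cosθ + √(L² − r² sin²θ); with ω constant, a = ω²·d²x/dθ².
d²x/dθ² = −r cosθ − r²(cos2θ)/√u − r⁴ sin²2θ/(4u^{3/2}),  u = L² − r² sin²θ = 0.105901 m².
Substituting r = 0.0748 m, L = 0.3269 m, θ = 155.5°: d²x/dθ² = +0.056656 m.
a = ω²·d²x/dθ² = (5.55)²·(+0.056656) = +1.7452 m/s²;  |a| = 1.7452 m/s².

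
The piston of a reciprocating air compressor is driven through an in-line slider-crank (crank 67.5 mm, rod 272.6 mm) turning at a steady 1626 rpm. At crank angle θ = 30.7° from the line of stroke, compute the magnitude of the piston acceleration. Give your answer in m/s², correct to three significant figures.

1920

ω = 2π·1626/60 = 170.3 rad/s
x(θ) = r cosθ + √(L² − r² sin²θ); with ω constant, a = ω²·d²x/dθ².
d²x/dθ² = −r cosθ − r²(cos2θ)/√u − r⁴ sin²2θ/(4u^{3/2}),  u = L² − r² sin²θ = 0.0731232 m².
Substituting r = 0.0675 m, L = 0.2726 m, θ = 30.7°: d²x/dθ² = -0.066308 m.
a = ω²·d²x/dθ² = (170.3)²·(-0.066308) = -1922.5 m/s²;  |a| = 1922.5 m/s².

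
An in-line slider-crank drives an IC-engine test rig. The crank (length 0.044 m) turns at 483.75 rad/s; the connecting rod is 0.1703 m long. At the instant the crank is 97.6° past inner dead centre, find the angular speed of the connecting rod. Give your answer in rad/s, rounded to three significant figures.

17.1

ω = 483.8 rad/s
The rod makes angle φ with the slider axis where L sinφ = r sinθ; differentiating, L cosφ·φ̇ = r ω cosθ.
L cosφ = √(L² − r² sin²θ) = 0.16462 m.
|ω_rod| = r ω |cosθ| / √(L² − r² sin²θ) = 0.044·483.8·0.13226/0.16462 = 17.1 rad/s.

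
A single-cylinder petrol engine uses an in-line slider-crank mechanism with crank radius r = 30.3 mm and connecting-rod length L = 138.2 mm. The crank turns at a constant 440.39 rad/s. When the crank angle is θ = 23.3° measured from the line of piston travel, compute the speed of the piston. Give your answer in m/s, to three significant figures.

6.34

ω = 440.4 rad/s
For an in-line slider-crank, x = r cosθ + √(L² − r² sin²θ), so v = −rω sinθ·[1 + r cosθ/√(L² − r² sin²θ)].
With r = 0.0303 m, L = 0.1382 m, θ = 23.3°: √(L² − r² sin²θ) = 0.13768 m.
v = −0.0303·440.4·0.39555·[1 + 0.0303·0.91845/0.13768] = -6.3449 m/s.
|v| = 6.3449 m/s.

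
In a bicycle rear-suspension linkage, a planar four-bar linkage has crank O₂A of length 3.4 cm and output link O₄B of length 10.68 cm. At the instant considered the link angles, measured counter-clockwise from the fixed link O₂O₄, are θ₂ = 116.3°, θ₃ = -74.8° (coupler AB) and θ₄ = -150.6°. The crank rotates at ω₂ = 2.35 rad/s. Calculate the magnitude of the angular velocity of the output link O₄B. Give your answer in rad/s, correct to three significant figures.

0.149

ω₂ = 2.35 rad/s
Differentiating the loop-closure r₂e^{iθ₂}+r₃e^{iθ₃}=r₁+r₄e^{iθ₄} gives r₂ω₂e^{iθ₂}+r₃ω₃e^{iθ₃}=r₄ω₄e^{iθ₄}.
Eliminating the other unknown: ω₄ = r₂ω₂ sin(θ₂−θ₃) / [r₄ sin(θ₄−θ₃)].
Numerator sine = -0.19252; denominator sine = -0.96945.
Result = 0.034·2.35·(-0.19252) / (0.1068·(-0.96945)) = +0.14857 rad/s; magnitude 0.14857 rad/s.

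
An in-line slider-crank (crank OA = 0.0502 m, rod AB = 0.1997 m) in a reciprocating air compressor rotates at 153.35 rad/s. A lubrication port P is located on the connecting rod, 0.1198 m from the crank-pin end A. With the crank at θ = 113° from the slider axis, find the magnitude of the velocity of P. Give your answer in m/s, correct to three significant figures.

ω = 153.3 rad/s.  Crank-pin speed |V_A| = rω = 7.6982 m/s, perpendicular to OA.
Rod angle: sinφ = −(r/L) sinθ ⇒ φ = -13.379°; ω_rod = −rω cosθ/√(L²−r²sin²θ) = +15.482 rad/s.
V_P = V_A + ω_rod × AP, with AP = 0.1198 m along the rod.
Components: V_Px = −rω sinθ − a·ω_rod·sinφ = -6.657 m/s;  V_Py = rω cosθ + a·ω_rod·cosφ = -1.2035 m/s.
|V_P| = √(V_Px² + V_Py²) = 6.7649 m/s.

6.76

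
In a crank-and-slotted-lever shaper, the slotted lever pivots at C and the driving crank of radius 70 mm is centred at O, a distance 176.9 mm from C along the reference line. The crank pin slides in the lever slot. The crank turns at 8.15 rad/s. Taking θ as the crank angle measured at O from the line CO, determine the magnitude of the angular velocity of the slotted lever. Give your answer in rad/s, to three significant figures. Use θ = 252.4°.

0.328

ω = 8.15 rad/s
Crank pin A relative to C: A = (d + r cosθ, r sinθ); lever angle φ = atan2(r sinθ, d + r cosθ).
Differentiating tanφ: φ̇ = rω(d cosθ + r)/(d² + r² + 2dr cosθ).
d² + r² + 2dr cosθ = |CA|² = 0.0287051 m²;  d cosθ + r = +0.016511 m.
|ω_lever| = |0.07·8.15·+0.016511| / 0.0287051 = 0.32814 rad/s.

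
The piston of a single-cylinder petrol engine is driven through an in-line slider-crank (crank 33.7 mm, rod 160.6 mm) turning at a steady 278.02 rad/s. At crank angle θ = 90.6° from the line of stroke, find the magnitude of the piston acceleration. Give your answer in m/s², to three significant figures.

586

ω = 278 rad/s
x(θ) = r cosθ + √(L² − r² sin²θ); with ω constant, a = ω²·d²x/dθ².
d²x/dθ² = −r cosθ − r²(cos2θ)/√u − r⁴ sin²2θ/(4u^{3/2}),  u = L² − r² sin²θ = 0.0246568 m².
Substituting r = 0.0337 m, L = 0.1606 m, θ = 90.6°: d²x/dθ² = +0.0075838 m.
a = ω²·d²x/dθ² = (278)²·(+0.0075838) = +586.19 m/s²;  |a| = 586.19 m/s².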